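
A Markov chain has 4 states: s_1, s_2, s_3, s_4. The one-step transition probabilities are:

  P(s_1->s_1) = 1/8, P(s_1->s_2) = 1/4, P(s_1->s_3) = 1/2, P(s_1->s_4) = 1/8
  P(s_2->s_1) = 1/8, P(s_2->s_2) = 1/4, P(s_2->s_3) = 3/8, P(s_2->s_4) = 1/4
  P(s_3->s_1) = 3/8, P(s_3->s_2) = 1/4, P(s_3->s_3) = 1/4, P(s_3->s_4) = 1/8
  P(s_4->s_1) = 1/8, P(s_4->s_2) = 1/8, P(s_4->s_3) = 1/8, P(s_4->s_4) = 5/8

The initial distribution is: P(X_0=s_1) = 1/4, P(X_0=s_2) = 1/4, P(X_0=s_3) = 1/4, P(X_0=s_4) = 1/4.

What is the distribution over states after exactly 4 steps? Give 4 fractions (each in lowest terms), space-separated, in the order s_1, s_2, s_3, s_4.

Propagating the distribution step by step (d_{t+1} = d_t * P):
d_0 = (s_1=1/4, s_2=1/4, s_3=1/4, s_4=1/4)
  d_1[s_1] = 1/4*1/8 + 1/4*1/8 + 1/4*3/8 + 1/4*1/8 = 3/16
  d_1[s_2] = 1/4*1/4 + 1/4*1/4 + 1/4*1/4 + 1/4*1/8 = 7/32
  d_1[s_3] = 1/4*1/2 + 1/4*3/8 + 1/4*1/4 + 1/4*1/8 = 5/16
  d_1[s_4] = 1/4*1/8 + 1/4*1/4 + 1/4*1/8 + 1/4*5/8 = 9/32
d_1 = (s_1=3/16, s_2=7/32, s_3=5/16, s_4=9/32)
  d_2[s_1] = 3/16*1/8 + 7/32*1/8 + 5/16*3/8 + 9/32*1/8 = 13/64
  d_2[s_2] = 3/16*1/4 + 7/32*1/4 + 5/16*1/4 + 9/32*1/8 = 55/256
  d_2[s_3] = 3/16*1/2 + 7/32*3/8 + 5/16*1/4 + 9/32*1/8 = 37/128
  d_2[s_4] = 3/16*1/8 + 7/32*1/4 + 5/16*1/8 + 9/32*5/8 = 75/256
d_2 = (s_1=13/64, s_2=55/256, s_3=37/128, s_4=75/256)
  d_3[s_1] = 13/64*1/8 + 55/256*1/8 + 37/128*3/8 + 75/256*1/8 = 101/512
  d_3[s_2] = 13/64*1/4 + 55/256*1/4 + 37/128*1/4 + 75/256*1/8 = 437/2048
  d_3[s_3] = 13/64*1/2 + 55/256*3/8 + 37/128*1/4 + 75/256*1/8 = 149/512
  d_3[s_4] = 13/64*1/8 + 55/256*1/4 + 37/128*1/8 + 75/256*5/8 = 611/2048
d_3 = (s_1=101/512, s_2=437/2048, s_3=149/512, s_4=611/2048)
  d_4[s_1] = 101/512*1/8 + 437/2048*1/8 + 149/512*3/8 + 611/2048*1/8 = 405/2048
  d_4[s_2] = 101/512*1/4 + 437/2048*1/4 + 149/512*1/4 + 611/2048*1/8 = 3485/16384
  d_4[s_3] = 101/512*1/2 + 437/2048*3/8 + 149/512*1/4 + 611/2048*1/8 = 2365/8192
  d_4[s_4] = 101/512*1/8 + 437/2048*1/4 + 149/512*1/8 + 611/2048*5/8 = 4929/16384
d_4 = (s_1=405/2048, s_2=3485/16384, s_3=2365/8192, s_4=4929/16384)

Answer: 405/2048 3485/16384 2365/8192 4929/16384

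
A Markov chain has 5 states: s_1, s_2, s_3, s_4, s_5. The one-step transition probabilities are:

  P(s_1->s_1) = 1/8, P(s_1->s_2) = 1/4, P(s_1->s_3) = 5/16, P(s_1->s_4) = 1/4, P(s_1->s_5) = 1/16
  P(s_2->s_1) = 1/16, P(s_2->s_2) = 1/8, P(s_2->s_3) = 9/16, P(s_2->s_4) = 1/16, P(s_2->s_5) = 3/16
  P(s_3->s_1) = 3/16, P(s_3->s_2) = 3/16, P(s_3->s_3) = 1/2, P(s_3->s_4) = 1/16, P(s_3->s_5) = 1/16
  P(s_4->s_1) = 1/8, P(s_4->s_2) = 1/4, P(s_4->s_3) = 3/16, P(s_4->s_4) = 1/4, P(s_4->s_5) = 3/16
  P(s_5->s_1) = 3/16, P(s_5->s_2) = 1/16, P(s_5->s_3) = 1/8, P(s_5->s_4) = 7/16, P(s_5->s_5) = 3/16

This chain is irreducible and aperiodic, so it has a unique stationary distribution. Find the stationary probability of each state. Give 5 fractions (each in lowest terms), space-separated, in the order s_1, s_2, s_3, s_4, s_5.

Answer: 3705/25474 2300/12737 4925/12737 4237/25474 1541/12737

Derivation:
The stationary distribution satisfies pi = pi * P, i.e.:
  pi_s_1 = 1/8*pi_s_1 + 1/16*pi_s_2 + 3/16*pi_s_3 + 1/8*pi_s_4 + 3/16*pi_s_5
  pi_s_2 = 1/4*pi_s_1 + 1/8*pi_s_2 + 3/16*pi_s_3 + 1/4*pi_s_4 + 1/16*pi_s_5
  pi_s_3 = 5/16*pi_s_1 + 9/16*pi_s_2 + 1/2*pi_s_3 + 3/16*pi_s_4 + 1/8*pi_s_5
  pi_s_4 = 1/4*pi_s_1 + 1/16*pi_s_2 + 1/16*pi_s_3 + 1/4*pi_s_4 + 7/16*pi_s_5
  pi_s_5 = 1/16*pi_s_1 + 3/16*pi_s_2 + 1/16*pi_s_3 + 3/16*pi_s_4 + 3/16*pi_s_5
with normalization: pi_s_1 + pi_s_2 + pi_s_3 + pi_s_4 + pi_s_5 = 1.

Using the first 4 balance equations plus normalization, the linear system A*pi = b is:
  [-7/8, 1/16, 3/16, 1/8, 3/16] . pi = 0
  [1/4, -7/8, 3/16, 1/4, 1/16] . pi = 0
  [5/16, 9/16, -1/2, 3/16, 1/8] . pi = 0
  [1/4, 1/16, 1/16, -3/4, 7/16] . pi = 0
  [1, 1, 1, 1, 1] . pi = 1

Solving yields:
  pi_s_1 = 3705/25474
  pi_s_2 = 2300/12737
  pi_s_3 = 4925/12737
  pi_s_4 = 4237/25474
  pi_s_5 = 1541/12737

Verification (pi * P):
  3705/25474*1/8 + 2300/12737*1/16 + 4925/12737*3/16 + 4237/25474*1/8 + 1541/12737*3/16 = 3705/25474 = pi_s_1  (ok)
  3705/25474*1/4 + 2300/12737*1/8 + 4925/12737*3/16 + 4237/25474*1/4 + 1541/12737*1/16 = 2300/12737 = pi_s_2  (ok)
  3705/25474*5/16 + 2300/12737*9/16 + 4925/12737*1/2 + 4237/25474*3/16 + 1541/12737*1/8 = 4925/12737 = pi_s_3  (ok)
  3705/25474*1/4 + 2300/12737*1/16 + 4925/12737*1/16 + 4237/25474*1/4 + 1541/12737*7/16 = 4237/25474 = pi_s_4  (ok)
  3705/25474*1/16 + 2300/12737*3/16 + 4925/12737*1/16 + 4237/25474*3/16 + 1541/12737*3/16 = 1541/12737 = pi_s_5  (ok)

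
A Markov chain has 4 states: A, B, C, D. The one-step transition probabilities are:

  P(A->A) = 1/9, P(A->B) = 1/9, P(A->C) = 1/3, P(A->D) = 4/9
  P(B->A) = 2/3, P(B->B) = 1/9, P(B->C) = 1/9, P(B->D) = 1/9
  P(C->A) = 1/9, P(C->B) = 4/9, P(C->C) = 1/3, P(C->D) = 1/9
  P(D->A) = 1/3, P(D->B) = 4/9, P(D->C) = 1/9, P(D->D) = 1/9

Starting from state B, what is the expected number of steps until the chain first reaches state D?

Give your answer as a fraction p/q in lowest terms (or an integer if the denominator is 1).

Let h_i = expected steps to first reach D from state i.
Boundary: h_D = 0.
First-step equations for the other states:
  h_A = 1 + 1/9*h_A + 1/9*h_B + 1/3*h_C + 4/9*h_D
  h_B = 1 + 2/3*h_A + 1/9*h_B + 1/9*h_C + 1/9*h_D
  h_C = 1 + 1/9*h_A + 4/9*h_B + 1/3*h_C + 1/9*h_D

Substituting h_D = 0 and rearranging gives the linear system (I - Q) h = 1:
  [8/9, -1/9, -1/3] . (h_A, h_B, h_C) = 1
  [-2/3, 8/9, -1/9] . (h_A, h_B, h_C) = 1
  [-1/9, -4/9, 2/3] . (h_A, h_B, h_C) = 1

Solving yields:
  h_A = 261/73
  h_B = 324/73
  h_C = 369/73

Starting state is B, so the expected hitting time is h_B = 324/73.

Answer: 324/73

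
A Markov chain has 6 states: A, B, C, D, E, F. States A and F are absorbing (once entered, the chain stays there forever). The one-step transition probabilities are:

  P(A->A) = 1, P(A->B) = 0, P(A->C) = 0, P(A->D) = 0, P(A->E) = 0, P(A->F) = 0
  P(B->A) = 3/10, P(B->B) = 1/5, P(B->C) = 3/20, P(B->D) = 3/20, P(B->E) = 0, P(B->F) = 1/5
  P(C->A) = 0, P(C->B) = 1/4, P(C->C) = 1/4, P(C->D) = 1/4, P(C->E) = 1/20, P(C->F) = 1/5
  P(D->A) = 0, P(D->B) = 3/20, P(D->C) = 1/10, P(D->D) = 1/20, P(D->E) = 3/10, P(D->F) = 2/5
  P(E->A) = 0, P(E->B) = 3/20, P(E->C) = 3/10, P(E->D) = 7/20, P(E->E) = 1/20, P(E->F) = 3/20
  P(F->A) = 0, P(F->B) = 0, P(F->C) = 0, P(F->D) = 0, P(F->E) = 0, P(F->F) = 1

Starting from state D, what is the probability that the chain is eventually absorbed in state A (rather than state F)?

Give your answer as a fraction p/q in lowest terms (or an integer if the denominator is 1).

Answer: 2966/19333

Derivation:
Let a_i = P(absorbed in A | start in state i).
Boundary conditions: a_A = 1, a_F = 0.
For each transient state i, a_i = sum_j P(i->j) * a_j:
  a_B = 3/10*a_A + 1/5*a_B + 3/20*a_C + 3/20*a_D + 0*a_E + 1/5*a_F
  a_C = 0*a_A + 1/4*a_B + 1/4*a_C + 1/4*a_D + 1/20*a_E + 1/5*a_F
  a_D = 0*a_A + 3/20*a_B + 1/10*a_C + 1/20*a_D + 3/10*a_E + 2/5*a_F
  a_E = 0*a_A + 3/20*a_B + 3/10*a_C + 7/20*a_D + 1/20*a_E + 3/20*a_F

Substituting a_A = 1 and a_F = 0, rearrange to (I - Q) a = r where r[i] = P(i -> A):
  [4/5, -3/20, -3/20, 0] . (a_B, a_C, a_D, a_E) = 3/10
  [-1/4, 3/4, -1/4, -1/20] . (a_B, a_C, a_D, a_E) = 0
  [-3/20, -1/10, 19/20, -3/10] . (a_B, a_C, a_D, a_E) = 0
  [-3/20, -3/10, -7/20, 19/20] . (a_B, a_C, a_D, a_E) = 0

Solving yields:
  a_B = 8574/19333
  a_C = 4096/19333
  a_D = 2966/19333
  a_E = 3740/19333

Starting state is D, so the absorption probability is a_D = 2966/19333.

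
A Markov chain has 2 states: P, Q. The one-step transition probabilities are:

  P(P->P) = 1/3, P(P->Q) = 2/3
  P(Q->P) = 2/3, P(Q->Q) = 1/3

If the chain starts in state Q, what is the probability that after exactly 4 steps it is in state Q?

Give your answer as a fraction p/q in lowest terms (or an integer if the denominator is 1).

Answer: 41/81

Derivation:
Computing P^4 by repeated multiplication:
P^1 =
  P: [1/3, 2/3]
  Q: [2/3, 1/3]
P^2 =
  P: [5/9, 4/9]
  Q: [4/9, 5/9]
P^3 =
  P: [13/27, 14/27]
  Q: [14/27, 13/27]
P^4 =
  P: [41/81, 40/81]
  Q: [40/81, 41/81]

(P^4)[Q -> Q] = 41/81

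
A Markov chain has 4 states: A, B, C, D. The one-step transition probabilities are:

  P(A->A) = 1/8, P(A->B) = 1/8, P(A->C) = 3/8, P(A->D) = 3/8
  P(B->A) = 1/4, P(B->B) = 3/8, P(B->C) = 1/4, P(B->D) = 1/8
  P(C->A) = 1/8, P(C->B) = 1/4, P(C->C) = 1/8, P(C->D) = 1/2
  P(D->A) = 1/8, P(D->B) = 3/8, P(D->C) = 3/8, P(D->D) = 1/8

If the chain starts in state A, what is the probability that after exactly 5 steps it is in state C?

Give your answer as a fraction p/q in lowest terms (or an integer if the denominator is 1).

Computing P^5 by repeated multiplication:
P^1 =
  A: [1/8, 1/8, 3/8, 3/8]
  B: [1/4, 3/8, 1/4, 1/8]
  C: [1/8, 1/4, 1/8, 1/2]
  D: [1/8, 3/8, 3/8, 1/8]
P^2 =
  A: [9/64, 19/64, 17/64, 19/64]
  B: [11/64, 9/32, 17/64, 9/32]
  C: [5/32, 21/64, 5/16, 13/64]
  D: [11/64, 19/64, 15/64, 19/64]
P^3 =
  A: [83/512, 157/512, 139/512, 133/512]
  B: [41/256, 153/512, 35/128, 137/512]
  C: [85/512, 19/64, 131/512, 9/32]
  D: [83/512, 155/512, 143/512, 131/512]
P^4 =
  A: [669/4096, 1231/4096, 1101/4096, 1095/4096]
  B: [665/4096, 77/256, 1103/4096, 137/512]
  C: [83/512, 1235/4096, 561/2048, 1075/4096]
  D: [667/4096, 1227/4096, 1095/4096, 1107/4096]
P^5 =
  A: [5327/32768, 9849/32768, 8855/32768, 8737/32768]
  B: [333/2048, 9855/32768, 4425/16384, 8735/32768]
  C: [5331/32768, 4919/16384, 8809/32768, 4395/16384]
  D: [5323/32768, 9859/32768, 8871/32768, 8715/32768]

(P^5)[A -> C] = 8855/32768

Answer: 8855/32768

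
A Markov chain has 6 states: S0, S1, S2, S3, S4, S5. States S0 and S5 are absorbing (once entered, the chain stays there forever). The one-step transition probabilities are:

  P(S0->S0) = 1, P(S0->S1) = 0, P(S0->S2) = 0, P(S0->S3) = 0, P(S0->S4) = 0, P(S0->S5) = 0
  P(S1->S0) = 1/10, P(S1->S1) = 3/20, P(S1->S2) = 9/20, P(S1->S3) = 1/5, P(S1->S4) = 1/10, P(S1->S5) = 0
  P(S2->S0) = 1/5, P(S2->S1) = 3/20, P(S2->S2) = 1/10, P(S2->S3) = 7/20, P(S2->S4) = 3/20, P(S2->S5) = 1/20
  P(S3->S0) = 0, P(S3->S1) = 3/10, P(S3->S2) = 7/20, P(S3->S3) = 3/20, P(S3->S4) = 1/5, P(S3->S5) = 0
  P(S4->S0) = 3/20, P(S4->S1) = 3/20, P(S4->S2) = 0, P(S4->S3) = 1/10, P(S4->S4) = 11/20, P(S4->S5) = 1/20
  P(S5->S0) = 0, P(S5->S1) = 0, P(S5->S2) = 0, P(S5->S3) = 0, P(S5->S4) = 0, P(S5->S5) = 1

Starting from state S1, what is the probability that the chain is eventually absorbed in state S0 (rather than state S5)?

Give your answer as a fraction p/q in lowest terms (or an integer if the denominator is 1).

Let a_i = P(absorbed in S0 | start in state i).
Boundary conditions: a_S0 = 1, a_S5 = 0.
For each transient state i, a_i = sum_j P(i->j) * a_j:
  a_S1 = 1/10*a_S0 + 3/20*a_S1 + 9/20*a_S2 + 1/5*a_S3 + 1/10*a_S4 + 0*a_S5
  a_S2 = 1/5*a_S0 + 3/20*a_S1 + 1/10*a_S2 + 7/20*a_S3 + 3/20*a_S4 + 1/20*a_S5
  a_S3 = 0*a_S0 + 3/10*a_S1 + 7/20*a_S2 + 3/20*a_S3 + 1/5*a_S4 + 0*a_S5
  a_S4 = 3/20*a_S0 + 3/20*a_S1 + 0*a_S2 + 1/10*a_S3 + 11/20*a_S4 + 1/20*a_S5

Substituting a_S0 = 1 and a_S5 = 0, rearrange to (I - Q) a = r where r[i] = P(i -> S0):
  [17/20, -9/20, -1/5, -1/10] . (a_S1, a_S2, a_S3, a_S4) = 1/10
  [-3/20, 9/10, -7/20, -3/20] . (a_S1, a_S2, a_S3, a_S4) = 1/5
  [-3/10, -7/20, 17/20, -1/5] . (a_S1, a_S2, a_S3, a_S4) = 0
  [-3/20, 0, -1/10, 9/20] . (a_S1, a_S2, a_S3, a_S4) = 3/20

Solving yields:
  a_S1 = 15385/18567
  a_S2 = 14987/18567
  a_S3 = 5017/6189
  a_S4 = 14662/18567

Starting state is S1, so the absorption probability is a_S1 = 15385/18567.

Answer: 15385/18567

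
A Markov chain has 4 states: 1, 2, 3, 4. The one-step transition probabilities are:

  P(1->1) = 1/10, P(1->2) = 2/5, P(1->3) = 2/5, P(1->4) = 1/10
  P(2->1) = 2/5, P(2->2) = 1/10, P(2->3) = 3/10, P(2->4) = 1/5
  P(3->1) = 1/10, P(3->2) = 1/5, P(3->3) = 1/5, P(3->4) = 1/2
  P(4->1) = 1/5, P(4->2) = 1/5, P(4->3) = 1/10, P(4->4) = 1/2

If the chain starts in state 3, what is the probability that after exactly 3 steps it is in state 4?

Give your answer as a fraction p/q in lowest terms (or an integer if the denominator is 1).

Answer: 89/250

Derivation:
Computing P^3 by repeated multiplication:
P^1 =
  1: [1/10, 2/5, 2/5, 1/10]
  2: [2/5, 1/10, 3/10, 1/5]
  3: [1/10, 1/5, 1/5, 1/2]
  4: [1/5, 1/5, 1/10, 1/2]
P^2 =
  1: [23/100, 9/50, 1/4, 17/50]
  2: [3/20, 27/100, 27/100, 31/100]
  3: [21/100, 1/5, 19/100, 2/5]
  4: [21/100, 11/50, 21/100, 9/25]
P^3 =
  1: [47/250, 57/250, 23/100, 177/500]
  2: [53/250, 203/1000, 113/500, 359/1000]
  3: [1/5, 111/500, 111/500, 89/250]
  4: [101/500, 11/50, 57/250, 7/20]

(P^3)[3 -> 4] = 89/250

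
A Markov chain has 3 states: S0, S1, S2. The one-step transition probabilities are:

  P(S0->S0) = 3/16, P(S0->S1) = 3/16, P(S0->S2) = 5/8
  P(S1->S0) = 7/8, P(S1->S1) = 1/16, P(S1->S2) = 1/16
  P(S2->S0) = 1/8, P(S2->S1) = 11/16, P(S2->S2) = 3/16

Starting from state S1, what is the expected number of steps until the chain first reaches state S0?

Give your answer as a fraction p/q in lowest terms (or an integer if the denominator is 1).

Let h_i = expected steps to first reach S0 from state i.
Boundary: h_S0 = 0.
First-step equations for the other states:
  h_S1 = 1 + 7/8*h_S0 + 1/16*h_S1 + 1/16*h_S2
  h_S2 = 1 + 1/8*h_S0 + 11/16*h_S1 + 3/16*h_S2

Substituting h_S0 = 0 and rearranging gives the linear system (I - Q) h = 1:
  [15/16, -1/16] . (h_S1, h_S2) = 1
  [-11/16, 13/16] . (h_S1, h_S2) = 1

Solving yields:
  h_S1 = 28/23
  h_S2 = 52/23

Starting state is S1, so the expected hitting time is h_S1 = 28/23.

Answer: 28/23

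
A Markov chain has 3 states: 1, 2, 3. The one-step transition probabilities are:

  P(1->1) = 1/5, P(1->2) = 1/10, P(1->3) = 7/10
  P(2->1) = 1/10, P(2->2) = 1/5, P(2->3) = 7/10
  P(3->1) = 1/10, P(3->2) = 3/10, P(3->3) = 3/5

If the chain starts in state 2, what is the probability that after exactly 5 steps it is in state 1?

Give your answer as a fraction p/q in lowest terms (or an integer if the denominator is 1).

Computing P^5 by repeated multiplication:
P^1 =
  1: [1/5, 1/10, 7/10]
  2: [1/10, 1/5, 7/10]
  3: [1/10, 3/10, 3/5]
P^2 =
  1: [3/25, 1/4, 63/100]
  2: [11/100, 13/50, 63/100]
  3: [11/100, 1/4, 16/25]
P^3 =
  1: [14/125, 251/1000, 637/1000]
  2: [111/1000, 63/250, 637/1000]
  3: [111/1000, 253/1000, 159/250]
P^4 =
  1: [139/1250, 101/400, 6363/10000]
  2: [1111/10000, 1263/5000, 6363/10000]
  3: [1111/10000, 101/400, 1591/2500]
P^5 =
  1: [1389/12500, 25251/100000, 63637/100000]
  2: [11111/100000, 6313/25000, 63637/100000]
  3: [11111/100000, 25253/100000, 15909/25000]

(P^5)[2 -> 1] = 11111/100000

Answer: 11111/100000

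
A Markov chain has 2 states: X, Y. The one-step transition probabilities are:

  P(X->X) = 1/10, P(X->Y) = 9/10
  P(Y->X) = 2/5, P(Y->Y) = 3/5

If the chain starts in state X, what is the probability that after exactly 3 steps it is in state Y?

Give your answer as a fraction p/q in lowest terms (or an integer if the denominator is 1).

Computing P^3 by repeated multiplication:
P^1 =
  X: [1/10, 9/10]
  Y: [2/5, 3/5]
P^2 =
  X: [37/100, 63/100]
  Y: [7/25, 18/25]
P^3 =
  X: [289/1000, 711/1000]
  Y: [79/250, 171/250]

(P^3)[X -> Y] = 711/1000

Answer: 711/1000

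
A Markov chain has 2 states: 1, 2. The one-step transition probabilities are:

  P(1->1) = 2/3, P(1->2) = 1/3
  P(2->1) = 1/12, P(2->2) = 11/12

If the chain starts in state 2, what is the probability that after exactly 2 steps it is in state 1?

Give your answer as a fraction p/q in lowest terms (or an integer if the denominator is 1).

Computing P^2 by repeated multiplication:
P^1 =
  1: [2/3, 1/3]
  2: [1/12, 11/12]
P^2 =
  1: [17/36, 19/36]
  2: [19/144, 125/144]

(P^2)[2 -> 1] = 19/144

Answer: 19/144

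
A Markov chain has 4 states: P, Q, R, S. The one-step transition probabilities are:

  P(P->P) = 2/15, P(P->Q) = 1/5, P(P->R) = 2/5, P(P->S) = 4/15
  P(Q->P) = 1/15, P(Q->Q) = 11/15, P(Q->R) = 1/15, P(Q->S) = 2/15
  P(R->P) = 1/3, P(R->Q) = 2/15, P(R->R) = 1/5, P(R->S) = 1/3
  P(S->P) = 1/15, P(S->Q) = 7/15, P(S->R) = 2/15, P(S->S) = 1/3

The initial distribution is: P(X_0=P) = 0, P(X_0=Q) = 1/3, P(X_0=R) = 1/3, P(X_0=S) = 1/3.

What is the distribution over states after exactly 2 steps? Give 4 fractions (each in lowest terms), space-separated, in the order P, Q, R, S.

Answer: 76/675 337/675 104/675 158/675

Derivation:
Propagating the distribution step by step (d_{t+1} = d_t * P):
d_0 = (P=0, Q=1/3, R=1/3, S=1/3)
  d_1[P] = 0*2/15 + 1/3*1/15 + 1/3*1/3 + 1/3*1/15 = 7/45
  d_1[Q] = 0*1/5 + 1/3*11/15 + 1/3*2/15 + 1/3*7/15 = 4/9
  d_1[R] = 0*2/5 + 1/3*1/15 + 1/3*1/5 + 1/3*2/15 = 2/15
  d_1[S] = 0*4/15 + 1/3*2/15 + 1/3*1/3 + 1/3*1/3 = 4/15
d_1 = (P=7/45, Q=4/9, R=2/15, S=4/15)
  d_2[P] = 7/45*2/15 + 4/9*1/15 + 2/15*1/3 + 4/15*1/15 = 76/675
  d_2[Q] = 7/45*1/5 + 4/9*11/15 + 2/15*2/15 + 4/15*7/15 = 337/675
  d_2[R] = 7/45*2/5 + 4/9*1/15 + 2/15*1/5 + 4/15*2/15 = 104/675
  d_2[S] = 7/45*4/15 + 4/9*2/15 + 2/15*1/3 + 4/15*1/3 = 158/675
d_2 = (P=76/675, Q=337/675, R=104/675, S=158/675)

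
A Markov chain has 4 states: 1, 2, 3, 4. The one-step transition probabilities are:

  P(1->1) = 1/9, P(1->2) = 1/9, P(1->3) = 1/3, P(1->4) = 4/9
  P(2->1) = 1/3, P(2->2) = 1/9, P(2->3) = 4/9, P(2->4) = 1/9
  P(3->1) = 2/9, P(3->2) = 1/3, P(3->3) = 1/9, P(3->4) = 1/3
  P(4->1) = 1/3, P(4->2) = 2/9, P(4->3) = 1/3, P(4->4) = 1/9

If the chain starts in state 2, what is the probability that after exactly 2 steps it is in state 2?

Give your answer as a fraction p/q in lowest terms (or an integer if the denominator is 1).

Computing P^2 by repeated multiplication:
P^1 =
  1: [1/9, 1/9, 1/3, 4/9]
  2: [1/3, 1/9, 4/9, 1/9]
  3: [2/9, 1/3, 1/9, 1/3]
  4: [1/3, 2/9, 1/3, 1/9]
P^2 =
  1: [22/81, 19/81, 22/81, 2/9]
  2: [17/81, 2/9, 20/81, 26/81]
  3: [22/81, 14/81, 28/81, 17/81]
  4: [2/9, 16/81, 23/81, 8/27]

(P^2)[2 -> 2] = 2/9

Answer: 2/9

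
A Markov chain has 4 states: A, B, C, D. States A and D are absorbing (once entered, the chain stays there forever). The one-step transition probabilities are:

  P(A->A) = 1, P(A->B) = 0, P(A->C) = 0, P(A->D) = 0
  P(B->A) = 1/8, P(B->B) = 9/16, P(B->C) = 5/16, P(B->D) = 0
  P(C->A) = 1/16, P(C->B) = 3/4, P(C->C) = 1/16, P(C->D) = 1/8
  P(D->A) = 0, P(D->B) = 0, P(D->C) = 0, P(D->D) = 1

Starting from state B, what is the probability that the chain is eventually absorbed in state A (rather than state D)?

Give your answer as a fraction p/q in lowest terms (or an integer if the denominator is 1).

Let a_i = P(absorbed in A | start in state i).
Boundary conditions: a_A = 1, a_D = 0.
For each transient state i, a_i = sum_j P(i->j) * a_j:
  a_B = 1/8*a_A + 9/16*a_B + 5/16*a_C + 0*a_D
  a_C = 1/16*a_A + 3/4*a_B + 1/16*a_C + 1/8*a_D

Substituting a_A = 1 and a_D = 0, rearrange to (I - Q) a = r where r[i] = P(i -> A):
  [7/16, -5/16] . (a_B, a_C) = 1/8
  [-3/4, 15/16] . (a_B, a_C) = 1/16

Solving yields:
  a_B = 7/9
  a_C = 31/45

Starting state is B, so the absorption probability is a_B = 7/9.

Answer: 7/9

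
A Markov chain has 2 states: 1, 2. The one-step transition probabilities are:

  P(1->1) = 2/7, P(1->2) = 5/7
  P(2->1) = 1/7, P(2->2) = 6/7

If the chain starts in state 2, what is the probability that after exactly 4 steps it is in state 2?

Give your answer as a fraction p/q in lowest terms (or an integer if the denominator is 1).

Answer: 2001/2401

Derivation:
Computing P^4 by repeated multiplication:
P^1 =
  1: [2/7, 5/7]
  2: [1/7, 6/7]
P^2 =
  1: [9/49, 40/49]
  2: [8/49, 41/49]
P^3 =
  1: [58/343, 285/343]
  2: [57/343, 286/343]
P^4 =
  1: [401/2401, 2000/2401]
  2: [400/2401, 2001/2401]

(P^4)[2 -> 2] = 2001/2401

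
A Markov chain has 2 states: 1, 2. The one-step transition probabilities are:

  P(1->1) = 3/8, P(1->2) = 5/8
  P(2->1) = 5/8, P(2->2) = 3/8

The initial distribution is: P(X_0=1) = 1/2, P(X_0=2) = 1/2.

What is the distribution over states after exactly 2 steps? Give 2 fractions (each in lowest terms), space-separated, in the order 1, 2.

Propagating the distribution step by step (d_{t+1} = d_t * P):
d_0 = (1=1/2, 2=1/2)
  d_1[1] = 1/2*3/8 + 1/2*5/8 = 1/2
  d_1[2] = 1/2*5/8 + 1/2*3/8 = 1/2
d_1 = (1=1/2, 2=1/2)
  d_2[1] = 1/2*3/8 + 1/2*5/8 = 1/2
  d_2[2] = 1/2*5/8 + 1/2*3/8 = 1/2
d_2 = (1=1/2, 2=1/2)

Answer: 1/2 1/2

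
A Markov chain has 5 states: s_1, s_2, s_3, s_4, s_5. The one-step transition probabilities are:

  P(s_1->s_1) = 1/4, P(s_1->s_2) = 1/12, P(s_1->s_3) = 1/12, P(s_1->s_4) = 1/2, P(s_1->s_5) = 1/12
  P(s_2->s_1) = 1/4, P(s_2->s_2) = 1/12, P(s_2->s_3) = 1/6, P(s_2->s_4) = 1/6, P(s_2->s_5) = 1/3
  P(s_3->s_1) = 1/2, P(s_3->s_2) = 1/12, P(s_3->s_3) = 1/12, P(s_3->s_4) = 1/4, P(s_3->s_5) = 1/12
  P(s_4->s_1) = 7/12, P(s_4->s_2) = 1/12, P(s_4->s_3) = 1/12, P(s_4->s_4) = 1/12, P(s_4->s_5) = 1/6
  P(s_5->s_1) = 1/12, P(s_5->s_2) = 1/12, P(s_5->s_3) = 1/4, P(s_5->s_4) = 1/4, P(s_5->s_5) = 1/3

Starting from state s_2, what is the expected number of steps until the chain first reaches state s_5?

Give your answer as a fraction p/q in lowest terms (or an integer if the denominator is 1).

Answer: 7548/1279

Derivation:
Let h_i = expected steps to first reach s_5 from state i.
Boundary: h_s_5 = 0.
First-step equations for the other states:
  h_s_1 = 1 + 1/4*h_s_1 + 1/12*h_s_2 + 1/12*h_s_3 + 1/2*h_s_4 + 1/12*h_s_5
  h_s_2 = 1 + 1/4*h_s_1 + 1/12*h_s_2 + 1/6*h_s_3 + 1/6*h_s_4 + 1/3*h_s_5
  h_s_3 = 1 + 1/2*h_s_1 + 1/12*h_s_2 + 1/12*h_s_3 + 1/4*h_s_4 + 1/12*h_s_5
  h_s_4 = 1 + 7/12*h_s_1 + 1/12*h_s_2 + 1/12*h_s_3 + 1/12*h_s_4 + 1/6*h_s_5

Substituting h_s_5 = 0 and rearranging gives the linear system (I - Q) h = 1:
  [3/4, -1/12, -1/12, -1/2] . (h_s_1, h_s_2, h_s_3, h_s_4) = 1
  [-1/4, 11/12, -1/6, -1/6] . (h_s_1, h_s_2, h_s_3, h_s_4) = 1
  [-1/2, -1/12, 11/12, -1/4] . (h_s_1, h_s_2, h_s_3, h_s_4) = 1
  [-7/12, -1/12, -1/12, 11/12] . (h_s_1, h_s_2, h_s_3, h_s_4) = 1

Solving yields:
  h_s_1 = 9792/1279
  h_s_2 = 7548/1279
  h_s_3 = 9936/1279
  h_s_4 = 9216/1279

Starting state is s_2, so the expected hitting time is h_s_2 = 7548/1279.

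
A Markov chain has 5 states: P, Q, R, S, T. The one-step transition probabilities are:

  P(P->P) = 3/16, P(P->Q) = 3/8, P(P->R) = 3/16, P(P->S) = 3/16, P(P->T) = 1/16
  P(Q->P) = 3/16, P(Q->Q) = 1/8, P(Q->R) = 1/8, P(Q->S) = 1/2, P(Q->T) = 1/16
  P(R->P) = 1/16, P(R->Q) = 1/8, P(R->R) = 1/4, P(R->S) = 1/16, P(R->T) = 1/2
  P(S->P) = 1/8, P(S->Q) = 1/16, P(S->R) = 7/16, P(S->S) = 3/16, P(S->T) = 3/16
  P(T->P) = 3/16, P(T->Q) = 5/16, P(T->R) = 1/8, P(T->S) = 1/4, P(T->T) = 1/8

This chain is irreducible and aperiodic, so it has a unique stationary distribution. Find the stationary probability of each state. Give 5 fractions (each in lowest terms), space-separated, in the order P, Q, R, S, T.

The stationary distribution satisfies pi = pi * P, i.e.:
  pi_P = 3/16*pi_P + 3/16*pi_Q + 1/16*pi_R + 1/8*pi_S + 3/16*pi_T
  pi_Q = 3/8*pi_P + 1/8*pi_Q + 1/8*pi_R + 1/16*pi_S + 5/16*pi_T
  pi_R = 3/16*pi_P + 1/8*pi_Q + 1/4*pi_R + 7/16*pi_S + 1/8*pi_T
  pi_S = 3/16*pi_P + 1/2*pi_Q + 1/16*pi_R + 3/16*pi_S + 1/4*pi_T
  pi_T = 1/16*pi_P + 1/16*pi_Q + 1/2*pi_R + 3/16*pi_S + 1/8*pi_T
with normalization: pi_P + pi_Q + pi_R + pi_S + pi_T = 1.

Using the first 4 balance equations plus normalization, the linear system A*pi = b is:
  [-13/16, 3/16, 1/16, 1/8, 3/16] . pi = 0
  [3/8, -7/8, 1/8, 1/16, 5/16] . pi = 0
  [3/16, 1/8, -3/4, 7/16, 1/8] . pi = 0
  [3/16, 1/2, 1/16, -13/16, 1/4] . pi = 0
  [1, 1, 1, 1, 1] . pi = 1

Solving yields:
  pi_P = 3917/27235
  pi_Q = 1010/5447
  pi_R = 6398/27235
  pi_S = 6237/27235
  pi_T = 5633/27235

Verification (pi * P):
  3917/27235*3/16 + 1010/5447*3/16 + 6398/27235*1/16 + 6237/27235*1/8 + 5633/27235*3/16 = 3917/27235 = pi_P  (ok)
  3917/27235*3/8 + 1010/5447*1/8 + 6398/27235*1/8 + 6237/27235*1/16 + 5633/27235*5/16 = 1010/5447 = pi_Q  (ok)
  3917/27235*3/16 + 1010/5447*1/8 + 6398/27235*1/4 + 6237/27235*7/16 + 5633/27235*1/8 = 6398/27235 = pi_R  (ok)
  3917/27235*3/16 + 1010/5447*1/2 + 6398/27235*1/16 + 6237/27235*3/16 + 5633/27235*1/4 = 6237/27235 = pi_S  (ok)
  3917/27235*1/16 + 1010/5447*1/16 + 6398/27235*1/2 + 6237/27235*3/16 + 5633/27235*1/8 = 5633/27235 = pi_T  (ok)

Answer: 3917/27235 1010/5447 6398/27235 6237/27235 5633/27235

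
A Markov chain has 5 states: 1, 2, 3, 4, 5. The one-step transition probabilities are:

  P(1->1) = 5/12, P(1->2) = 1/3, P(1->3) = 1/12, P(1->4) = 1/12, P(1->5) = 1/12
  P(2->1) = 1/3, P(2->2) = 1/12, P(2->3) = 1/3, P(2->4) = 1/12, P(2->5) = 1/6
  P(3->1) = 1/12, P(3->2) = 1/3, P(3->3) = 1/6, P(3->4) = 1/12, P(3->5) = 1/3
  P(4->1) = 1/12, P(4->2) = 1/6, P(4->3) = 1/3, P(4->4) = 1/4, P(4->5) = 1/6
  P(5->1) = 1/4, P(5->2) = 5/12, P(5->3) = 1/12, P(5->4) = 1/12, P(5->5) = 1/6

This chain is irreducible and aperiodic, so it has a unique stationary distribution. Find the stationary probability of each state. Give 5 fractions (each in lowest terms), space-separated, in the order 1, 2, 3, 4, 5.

Answer: 2409/8975 2379/8975 3419/17950 1/10 316/1795

Derivation:
The stationary distribution satisfies pi = pi * P, i.e.:
  pi_1 = 5/12*pi_1 + 1/3*pi_2 + 1/12*pi_3 + 1/12*pi_4 + 1/4*pi_5
  pi_2 = 1/3*pi_1 + 1/12*pi_2 + 1/3*pi_3 + 1/6*pi_4 + 5/12*pi_5
  pi_3 = 1/12*pi_1 + 1/3*pi_2 + 1/6*pi_3 + 1/3*pi_4 + 1/12*pi_5
  pi_4 = 1/12*pi_1 + 1/12*pi_2 + 1/12*pi_3 + 1/4*pi_4 + 1/12*pi_5
  pi_5 = 1/12*pi_1 + 1/6*pi_2 + 1/3*pi_3 + 1/6*pi_4 + 1/6*pi_5
with normalization: pi_1 + pi_2 + pi_3 + pi_4 + pi_5 = 1.

Using the first 4 balance equations plus normalization, the linear system A*pi = b is:
  [-7/12, 1/3, 1/12, 1/12, 1/4] . pi = 0
  [1/3, -11/12, 1/3, 1/6, 5/12] . pi = 0
  [1/12, 1/3, -5/6, 1/3, 1/12] . pi = 0
  [1/12, 1/12, 1/12, -3/4, 1/12] . pi = 0
  [1, 1, 1, 1, 1] . pi = 1

Solving yields:
  pi_1 = 2409/8975
  pi_2 = 2379/8975
  pi_3 = 3419/17950
  pi_4 = 1/10
  pi_5 = 316/1795

Verification (pi * P):
  2409/8975*5/12 + 2379/8975*1/3 + 3419/17950*1/12 + 1/10*1/12 + 316/1795*1/4 = 2409/8975 = pi_1  (ok)
  2409/8975*1/3 + 2379/8975*1/12 + 3419/17950*1/3 + 1/10*1/6 + 316/1795*5/12 = 2379/8975 = pi_2  (ok)
  2409/8975*1/12 + 2379/8975*1/3 + 3419/17950*1/6 + 1/10*1/3 + 316/1795*1/12 = 3419/17950 = pi_3  (ok)
  2409/8975*1/12 + 2379/8975*1/12 + 3419/17950*1/12 + 1/10*1/4 + 316/1795*1/12 = 1/10 = pi_4  (ok)
  2409/8975*1/12 + 2379/8975*1/6 + 3419/17950*1/3 + 1/10*1/6 + 316/1795*1/6 = 316/1795 = pi_5  (ok)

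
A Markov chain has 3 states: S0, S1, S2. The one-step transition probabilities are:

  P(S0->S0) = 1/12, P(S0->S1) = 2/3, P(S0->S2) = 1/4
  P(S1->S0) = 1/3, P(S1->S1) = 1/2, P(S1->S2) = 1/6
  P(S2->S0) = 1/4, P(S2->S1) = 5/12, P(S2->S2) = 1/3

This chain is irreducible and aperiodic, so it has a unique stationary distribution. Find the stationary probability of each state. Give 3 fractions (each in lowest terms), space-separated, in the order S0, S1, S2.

The stationary distribution satisfies pi = pi * P, i.e.:
  pi_S0 = 1/12*pi_S0 + 1/3*pi_S1 + 1/4*pi_S2
  pi_S1 = 2/3*pi_S0 + 1/2*pi_S1 + 5/12*pi_S2
  pi_S2 = 1/4*pi_S0 + 1/6*pi_S1 + 1/3*pi_S2
with normalization: pi_S0 + pi_S1 + pi_S2 = 1.

Using the first 2 balance equations plus normalization, the linear system A*pi = b is:
  [-11/12, 1/3, 1/4] . pi = 0
  [2/3, -1/2, 5/12] . pi = 0
  [1, 1, 1] . pi = 1

Solving yields:
  pi_S0 = 38/151
  pi_S1 = 79/151
  pi_S2 = 34/151

Verification (pi * P):
  38/151*1/12 + 79/151*1/3 + 34/151*1/4 = 38/151 = pi_S0  (ok)
  38/151*2/3 + 79/151*1/2 + 34/151*5/12 = 79/151 = pi_S1  (ok)
  38/151*1/4 + 79/151*1/6 + 34/151*1/3 = 34/151 = pi_S2  (ok)

Answer: 38/151 79/151 34/151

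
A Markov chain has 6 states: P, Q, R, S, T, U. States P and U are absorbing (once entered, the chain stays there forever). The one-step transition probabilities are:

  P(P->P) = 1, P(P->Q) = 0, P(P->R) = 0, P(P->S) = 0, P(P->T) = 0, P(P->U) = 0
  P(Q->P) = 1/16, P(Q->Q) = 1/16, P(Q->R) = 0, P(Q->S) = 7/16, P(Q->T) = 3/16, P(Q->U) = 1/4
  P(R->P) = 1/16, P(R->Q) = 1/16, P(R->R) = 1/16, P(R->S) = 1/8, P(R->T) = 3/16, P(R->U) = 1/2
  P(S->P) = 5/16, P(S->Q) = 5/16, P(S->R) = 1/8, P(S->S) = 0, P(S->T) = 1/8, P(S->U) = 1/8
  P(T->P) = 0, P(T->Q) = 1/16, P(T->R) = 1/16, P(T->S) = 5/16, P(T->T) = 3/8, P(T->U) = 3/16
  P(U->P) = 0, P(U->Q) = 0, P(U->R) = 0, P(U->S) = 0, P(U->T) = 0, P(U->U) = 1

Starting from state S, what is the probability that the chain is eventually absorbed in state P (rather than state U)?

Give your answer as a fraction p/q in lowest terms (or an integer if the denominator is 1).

Answer: 11917/24428

Derivation:
Let a_i = P(absorbed in P | start in state i).
Boundary conditions: a_P = 1, a_U = 0.
For each transient state i, a_i = sum_j P(i->j) * a_j:
  a_Q = 1/16*a_P + 1/16*a_Q + 0*a_R + 7/16*a_S + 3/16*a_T + 1/4*a_U
  a_R = 1/16*a_P + 1/16*a_Q + 1/16*a_R + 1/8*a_S + 3/16*a_T + 1/2*a_U
  a_S = 5/16*a_P + 5/16*a_Q + 1/8*a_R + 0*a_S + 1/8*a_T + 1/8*a_U
  a_T = 0*a_P + 1/16*a_Q + 1/16*a_R + 5/16*a_S + 3/8*a_T + 3/16*a_U

Substituting a_P = 1 and a_U = 0, rearrange to (I - Q) a = r where r[i] = P(i -> P):
  [15/16, 0, -7/16, -3/16] . (a_Q, a_R, a_S, a_T) = 1/16
  [-1/16, 15/16, -1/8, -3/16] . (a_Q, a_R, a_S, a_T) = 1/16
  [-5/16, -1/8, 1, -1/8] . (a_Q, a_R, a_S, a_T) = 5/16
  [-1/16, -1/16, -5/16, 5/8] . (a_Q, a_R, a_S, a_T) = 0

Solving yields:
  a_Q = 2165/6107
  a_R = 5265/24428
  a_S = 11917/24428
  a_T = 7351/24428

Starting state is S, so the absorption probability is a_S = 11917/24428.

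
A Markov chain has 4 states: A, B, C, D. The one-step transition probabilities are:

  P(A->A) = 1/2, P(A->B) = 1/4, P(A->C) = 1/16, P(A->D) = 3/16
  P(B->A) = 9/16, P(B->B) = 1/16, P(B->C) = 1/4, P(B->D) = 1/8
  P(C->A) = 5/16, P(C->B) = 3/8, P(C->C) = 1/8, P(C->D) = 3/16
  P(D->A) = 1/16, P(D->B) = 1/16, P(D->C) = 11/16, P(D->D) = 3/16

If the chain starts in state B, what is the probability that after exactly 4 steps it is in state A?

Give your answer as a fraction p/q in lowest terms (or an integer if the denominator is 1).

Answer: 25739/65536

Derivation:
Computing P^4 by repeated multiplication:
P^1 =
  A: [1/2, 1/4, 1/16, 3/16]
  B: [9/16, 1/16, 1/4, 1/8]
  C: [5/16, 3/8, 1/8, 3/16]
  D: [1/16, 1/16, 11/16, 3/16]
P^2 =
  A: [27/64, 45/256, 59/256, 11/64]
  B: [103/256, 63/256, 43/256, 47/256]
  C: [107/256, 41/256, 33/128, 21/128]
  D: [75/256, 37/128, 15/64, 47/256]
P^3 =
  A: [201/512, 875/4096, 445/2048, 723/4096]
  B: [1653/4096, 195/1024, 479/2048, 705/4096]
  C: [1597/4096, 907/4096, 865/4096, 727/4096]
  D: [1613/4096, 781/4096, 63/256, 347/2048]
P^4 =
  A: [3239/8192, 6685/32768, 14841/65536, 11413/65536]
  B: [25739/65536, 13845/65536, 3611/16384, 2877/16384]
  C: [25991/65536, 3303/16384, 1869/8192, 11381/65536]
  D: [25667/65536, 13975/65536, 14387/65536, 11507/65536]

(P^4)[B -> A] = 25739/65536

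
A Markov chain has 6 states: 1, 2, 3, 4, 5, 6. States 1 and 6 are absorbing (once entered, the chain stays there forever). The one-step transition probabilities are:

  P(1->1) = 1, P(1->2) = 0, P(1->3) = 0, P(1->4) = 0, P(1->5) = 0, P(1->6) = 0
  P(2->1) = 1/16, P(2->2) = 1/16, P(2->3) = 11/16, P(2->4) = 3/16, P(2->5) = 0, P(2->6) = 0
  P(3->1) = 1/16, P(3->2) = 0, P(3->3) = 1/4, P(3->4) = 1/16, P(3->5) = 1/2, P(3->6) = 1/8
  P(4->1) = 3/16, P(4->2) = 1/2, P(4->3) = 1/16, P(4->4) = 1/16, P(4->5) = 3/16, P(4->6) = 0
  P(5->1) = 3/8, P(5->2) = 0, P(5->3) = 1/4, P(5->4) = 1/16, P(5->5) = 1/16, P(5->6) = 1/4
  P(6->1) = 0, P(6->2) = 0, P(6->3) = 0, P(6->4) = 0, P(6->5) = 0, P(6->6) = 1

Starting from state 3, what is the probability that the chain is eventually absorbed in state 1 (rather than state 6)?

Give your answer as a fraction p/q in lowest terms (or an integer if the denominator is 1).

Let a_i = P(absorbed in 1 | start in state i).
Boundary conditions: a_1 = 1, a_6 = 0.
For each transient state i, a_i = sum_j P(i->j) * a_j:
  a_2 = 1/16*a_1 + 1/16*a_2 + 11/16*a_3 + 3/16*a_4 + 0*a_5 + 0*a_6
  a_3 = 1/16*a_1 + 0*a_2 + 1/4*a_3 + 1/16*a_4 + 1/2*a_5 + 1/8*a_6
  a_4 = 3/16*a_1 + 1/2*a_2 + 1/16*a_3 + 1/16*a_4 + 3/16*a_5 + 0*a_6
  a_5 = 3/8*a_1 + 0*a_2 + 1/4*a_3 + 1/16*a_4 + 1/16*a_5 + 1/4*a_6

Substituting a_1 = 1 and a_6 = 0, rearrange to (I - Q) a = r where r[i] = P(i -> 1):
  [15/16, -11/16, -3/16, 0] . (a_2, a_3, a_4, a_5) = 1/16
  [0, 3/4, -1/16, -1/2] . (a_2, a_3, a_4, a_5) = 1/16
  [-1/2, -1/16, 15/16, -3/16] . (a_2, a_3, a_4, a_5) = 3/16
  [0, -1/4, -1/16, 15/16] . (a_2, a_3, a_4, a_5) = 3/8

Solving yields:
  a_2 = 15673/26659
  a_3 = 14107/26659
  a_4 = 17753/26659
  a_5 = 15609/26659

Starting state is 3, so the absorption probability is a_3 = 14107/26659.

Answer: 14107/26659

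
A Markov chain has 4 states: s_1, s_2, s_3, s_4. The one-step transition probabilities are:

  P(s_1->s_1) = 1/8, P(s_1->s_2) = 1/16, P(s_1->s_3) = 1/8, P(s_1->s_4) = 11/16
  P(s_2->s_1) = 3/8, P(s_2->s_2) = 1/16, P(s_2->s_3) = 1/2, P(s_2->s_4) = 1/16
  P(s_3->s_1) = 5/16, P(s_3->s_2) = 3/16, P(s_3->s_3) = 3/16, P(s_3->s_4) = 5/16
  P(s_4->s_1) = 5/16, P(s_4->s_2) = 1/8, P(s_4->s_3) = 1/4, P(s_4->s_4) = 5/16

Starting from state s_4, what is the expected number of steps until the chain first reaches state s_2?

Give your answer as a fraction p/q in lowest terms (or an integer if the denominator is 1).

Answer: 272/33

Derivation:
Let h_i = expected steps to first reach s_2 from state i.
Boundary: h_s_2 = 0.
First-step equations for the other states:
  h_s_1 = 1 + 1/8*h_s_1 + 1/16*h_s_2 + 1/8*h_s_3 + 11/16*h_s_4
  h_s_3 = 1 + 5/16*h_s_1 + 3/16*h_s_2 + 3/16*h_s_3 + 5/16*h_s_4
  h_s_4 = 1 + 5/16*h_s_1 + 1/8*h_s_2 + 1/4*h_s_3 + 5/16*h_s_4

Substituting h_s_2 = 0 and rearranging gives the linear system (I - Q) h = 1:
  [7/8, -1/8, -11/16] . (h_s_1, h_s_3, h_s_4) = 1
  [-5/16, 13/16, -5/16] . (h_s_1, h_s_3, h_s_4) = 1
  [-5/16, -1/4, 11/16] . (h_s_1, h_s_3, h_s_4) = 1

Solving yields:
  h_s_1 = 96/11
  h_s_3 = 256/33
  h_s_4 = 272/33

Starting state is s_4, so the expected hitting time is h_s_4 = 272/33.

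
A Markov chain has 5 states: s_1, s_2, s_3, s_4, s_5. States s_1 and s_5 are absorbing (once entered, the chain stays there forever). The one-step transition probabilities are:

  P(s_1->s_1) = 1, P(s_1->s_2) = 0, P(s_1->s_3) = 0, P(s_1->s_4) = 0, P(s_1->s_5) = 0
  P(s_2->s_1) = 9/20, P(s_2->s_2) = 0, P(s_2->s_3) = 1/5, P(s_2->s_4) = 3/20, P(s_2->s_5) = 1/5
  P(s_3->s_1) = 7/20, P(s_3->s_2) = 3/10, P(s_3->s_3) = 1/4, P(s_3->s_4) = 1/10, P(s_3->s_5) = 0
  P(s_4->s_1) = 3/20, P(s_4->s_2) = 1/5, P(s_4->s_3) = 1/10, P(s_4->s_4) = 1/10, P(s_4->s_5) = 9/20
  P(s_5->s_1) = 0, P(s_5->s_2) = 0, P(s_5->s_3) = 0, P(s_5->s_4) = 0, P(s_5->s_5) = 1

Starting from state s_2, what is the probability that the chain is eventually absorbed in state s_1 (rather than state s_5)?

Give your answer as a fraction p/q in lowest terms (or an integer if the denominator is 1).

Answer: 3099/4640

Derivation:
Let a_i = P(absorbed in s_1 | start in state i).
Boundary conditions: a_s_1 = 1, a_s_5 = 0.
For each transient state i, a_i = sum_j P(i->j) * a_j:
  a_s_2 = 9/20*a_s_1 + 0*a_s_2 + 1/5*a_s_3 + 3/20*a_s_4 + 1/5*a_s_5
  a_s_3 = 7/20*a_s_1 + 3/10*a_s_2 + 1/4*a_s_3 + 1/10*a_s_4 + 0*a_s_5
  a_s_4 = 3/20*a_s_1 + 1/5*a_s_2 + 1/10*a_s_3 + 1/10*a_s_4 + 9/20*a_s_5

Substituting a_s_1 = 1 and a_s_5 = 0, rearrange to (I - Q) a = r where r[i] = P(i -> s_1):
  [1, -1/5, -3/20] . (a_s_2, a_s_3, a_s_4) = 9/20
  [-3/10, 3/4, -1/10] . (a_s_2, a_s_3, a_s_4) = 7/20
  [-1/5, -1/10, 9/10] . (a_s_2, a_s_3, a_s_4) = 3/20

Solving yields:
  a_s_2 = 3099/4640
  a_s_3 = 63/80
  a_s_4 = 467/1160

Starting state is s_2, so the absorption probability is a_s_2 = 3099/4640.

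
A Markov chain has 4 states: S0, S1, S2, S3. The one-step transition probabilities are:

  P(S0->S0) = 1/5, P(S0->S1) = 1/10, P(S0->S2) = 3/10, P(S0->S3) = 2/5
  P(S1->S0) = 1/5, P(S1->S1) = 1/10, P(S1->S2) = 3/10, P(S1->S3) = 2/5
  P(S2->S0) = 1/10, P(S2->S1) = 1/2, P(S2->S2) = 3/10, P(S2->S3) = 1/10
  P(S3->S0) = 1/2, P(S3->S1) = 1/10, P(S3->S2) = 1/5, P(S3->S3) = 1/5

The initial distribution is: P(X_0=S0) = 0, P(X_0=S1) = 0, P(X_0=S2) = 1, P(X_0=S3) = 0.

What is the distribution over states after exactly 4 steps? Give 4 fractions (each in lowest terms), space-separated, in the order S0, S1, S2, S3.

Propagating the distribution step by step (d_{t+1} = d_t * P):
d_0 = (S0=0, S1=0, S2=1, S3=0)
  d_1[S0] = 0*1/5 + 0*1/5 + 1*1/10 + 0*1/2 = 1/10
  d_1[S1] = 0*1/10 + 0*1/10 + 1*1/2 + 0*1/10 = 1/2
  d_1[S2] = 0*3/10 + 0*3/10 + 1*3/10 + 0*1/5 = 3/10
  d_1[S3] = 0*2/5 + 0*2/5 + 1*1/10 + 0*1/5 = 1/10
d_1 = (S0=1/10, S1=1/2, S2=3/10, S3=1/10)
  d_2[S0] = 1/10*1/5 + 1/2*1/5 + 3/10*1/10 + 1/10*1/2 = 1/5
  d_2[S1] = 1/10*1/10 + 1/2*1/10 + 3/10*1/2 + 1/10*1/10 = 11/50
  d_2[S2] = 1/10*3/10 + 1/2*3/10 + 3/10*3/10 + 1/10*1/5 = 29/100
  d_2[S3] = 1/10*2/5 + 1/2*2/5 + 3/10*1/10 + 1/10*1/5 = 29/100
d_2 = (S0=1/5, S1=11/50, S2=29/100, S3=29/100)
  d_3[S0] = 1/5*1/5 + 11/50*1/5 + 29/100*1/10 + 29/100*1/2 = 129/500
  d_3[S1] = 1/5*1/10 + 11/50*1/10 + 29/100*1/2 + 29/100*1/10 = 27/125
  d_3[S2] = 1/5*3/10 + 11/50*3/10 + 29/100*3/10 + 29/100*1/5 = 271/1000
  d_3[S3] = 1/5*2/5 + 11/50*2/5 + 29/100*1/10 + 29/100*1/5 = 51/200
d_3 = (S0=129/500, S1=27/125, S2=271/1000, S3=51/200)
  d_4[S0] = 129/500*1/5 + 27/125*1/5 + 271/1000*1/10 + 51/200*1/2 = 1247/5000
  d_4[S1] = 129/500*1/10 + 27/125*1/10 + 271/1000*1/2 + 51/200*1/10 = 521/2500
  d_4[S2] = 129/500*3/10 + 27/125*3/10 + 271/1000*3/10 + 51/200*1/5 = 549/2000
  d_4[S3] = 129/500*2/5 + 27/125*2/5 + 271/1000*1/10 + 51/200*1/5 = 2677/10000
d_4 = (S0=1247/5000, S1=521/2500, S2=549/2000, S3=2677/10000)

Answer: 1247/5000 521/2500 549/2000 2677/10000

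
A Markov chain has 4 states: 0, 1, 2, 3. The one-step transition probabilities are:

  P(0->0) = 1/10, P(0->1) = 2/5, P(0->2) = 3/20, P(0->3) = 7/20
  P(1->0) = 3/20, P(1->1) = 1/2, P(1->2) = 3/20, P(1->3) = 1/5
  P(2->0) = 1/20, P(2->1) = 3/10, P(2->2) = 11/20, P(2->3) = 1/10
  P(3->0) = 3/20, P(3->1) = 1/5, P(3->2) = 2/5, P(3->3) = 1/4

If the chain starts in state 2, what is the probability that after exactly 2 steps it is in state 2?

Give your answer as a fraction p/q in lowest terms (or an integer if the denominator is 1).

Answer: 79/200

Derivation:
Computing P^2 by repeated multiplication:
P^1 =
  0: [1/10, 2/5, 3/20, 7/20]
  1: [3/20, 1/2, 3/20, 1/5]
  2: [1/20, 3/10, 11/20, 1/10]
  3: [3/20, 1/5, 2/5, 1/4]
P^2 =
  0: [13/100, 71/200, 119/400, 87/400]
  1: [51/400, 79/200, 13/50, 87/400]
  2: [37/400, 71/200, 79/200, 63/400]
  3: [41/400, 33/100, 149/400, 39/200]

(P^2)[2 -> 2] = 79/200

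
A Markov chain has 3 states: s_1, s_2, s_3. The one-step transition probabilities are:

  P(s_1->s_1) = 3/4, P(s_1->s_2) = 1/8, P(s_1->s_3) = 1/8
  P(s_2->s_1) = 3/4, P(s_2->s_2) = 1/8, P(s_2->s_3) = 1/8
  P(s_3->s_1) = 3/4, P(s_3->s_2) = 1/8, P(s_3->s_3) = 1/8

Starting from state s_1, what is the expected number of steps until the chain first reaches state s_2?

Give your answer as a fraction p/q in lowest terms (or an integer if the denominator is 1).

Let h_i = expected steps to first reach s_2 from state i.
Boundary: h_s_2 = 0.
First-step equations for the other states:
  h_s_1 = 1 + 3/4*h_s_1 + 1/8*h_s_2 + 1/8*h_s_3
  h_s_3 = 1 + 3/4*h_s_1 + 1/8*h_s_2 + 1/8*h_s_3

Substituting h_s_2 = 0 and rearranging gives the linear system (I - Q) h = 1:
  [1/4, -1/8] . (h_s_1, h_s_3) = 1
  [-3/4, 7/8] . (h_s_1, h_s_3) = 1

Solving yields:
  h_s_1 = 8
  h_s_3 = 8

Starting state is s_1, so the expected hitting time is h_s_1 = 8.

Answer: 8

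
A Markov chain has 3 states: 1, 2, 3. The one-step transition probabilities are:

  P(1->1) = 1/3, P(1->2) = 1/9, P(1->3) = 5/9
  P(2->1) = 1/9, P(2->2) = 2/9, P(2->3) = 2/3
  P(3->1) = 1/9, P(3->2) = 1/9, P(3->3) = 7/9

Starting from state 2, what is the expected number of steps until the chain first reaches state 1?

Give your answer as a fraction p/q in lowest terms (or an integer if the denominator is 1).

Let h_i = expected steps to first reach 1 from state i.
Boundary: h_1 = 0.
First-step equations for the other states:
  h_2 = 1 + 1/9*h_1 + 2/9*h_2 + 2/3*h_3
  h_3 = 1 + 1/9*h_1 + 1/9*h_2 + 7/9*h_3

Substituting h_1 = 0 and rearranging gives the linear system (I - Q) h = 1:
  [7/9, -2/3] . (h_2, h_3) = 1
  [-1/9, 2/9] . (h_2, h_3) = 1

Solving yields:
  h_2 = 9
  h_3 = 9

Starting state is 2, so the expected hitting time is h_2 = 9.

Answer: 9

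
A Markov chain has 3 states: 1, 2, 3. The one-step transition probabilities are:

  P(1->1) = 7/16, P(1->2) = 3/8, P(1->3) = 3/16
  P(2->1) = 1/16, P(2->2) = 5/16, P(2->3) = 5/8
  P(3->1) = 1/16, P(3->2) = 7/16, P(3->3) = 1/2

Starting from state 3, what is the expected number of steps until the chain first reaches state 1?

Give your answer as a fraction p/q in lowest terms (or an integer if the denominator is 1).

Answer: 16

Derivation:
Let h_i = expected steps to first reach 1 from state i.
Boundary: h_1 = 0.
First-step equations for the other states:
  h_2 = 1 + 1/16*h_1 + 5/16*h_2 + 5/8*h_3
  h_3 = 1 + 1/16*h_1 + 7/16*h_2 + 1/2*h_3

Substituting h_1 = 0 and rearranging gives the linear system (I - Q) h = 1:
  [11/16, -5/8] . (h_2, h_3) = 1
  [-7/16, 1/2] . (h_2, h_3) = 1

Solving yields:
  h_2 = 16
  h_3 = 16

Starting state is 3, so the expected hitting time is h_3 = 16.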